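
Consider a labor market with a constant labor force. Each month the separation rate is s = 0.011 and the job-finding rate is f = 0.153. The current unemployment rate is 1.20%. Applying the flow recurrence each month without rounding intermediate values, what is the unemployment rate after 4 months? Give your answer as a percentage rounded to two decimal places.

With a fixed labor force, u_{t+1} = u_t + s·(1−u_t) − f·u_t = u_t·(1−s−f) + s.
Here 1−s−f = 0.836 and s = 0.011.
u_1 = 0.012000 × 0.836 + 0.011 = 0.021032.
u_2 = 0.021032 × 0.836 + 0.011 = 0.028583.
u_3 = 0.028583 × 0.836 + 0.011 = 0.034895.
u_4 = 0.034895 × 0.836 + 0.011 = 0.040172.

Unemployment rate after four months ≈ 4.02%.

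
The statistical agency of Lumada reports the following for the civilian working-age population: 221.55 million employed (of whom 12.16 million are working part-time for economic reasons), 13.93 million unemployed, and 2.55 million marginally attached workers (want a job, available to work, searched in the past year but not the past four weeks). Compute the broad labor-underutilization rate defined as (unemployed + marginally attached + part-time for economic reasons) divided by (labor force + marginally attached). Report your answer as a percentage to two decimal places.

Labor force = 221.55 + 13.93 = 235.48 million.
Numerator = 13.93 + 2.55 + 12.16 = 28.64 million.
Denominator = 235.48 + 2.55 = 238.03 million.
Broad rate = 28.64 / 238.03 = 12.03%.

Broad underutilization rate ≈ 12.03%.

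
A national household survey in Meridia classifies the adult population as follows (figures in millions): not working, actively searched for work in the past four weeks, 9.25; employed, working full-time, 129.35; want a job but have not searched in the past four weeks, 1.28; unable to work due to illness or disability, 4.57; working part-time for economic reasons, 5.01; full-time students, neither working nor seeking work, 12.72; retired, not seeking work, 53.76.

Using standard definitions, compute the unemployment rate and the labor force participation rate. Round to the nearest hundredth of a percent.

Employed = 129.35 + 5.01 = 134.36 million (anyone who worked, including part-time for economic reasons, counts as employed).
Unemployed = 9.25 million.
Labor force = 134.36 + 9.25 = 143.61 million.
Not in labor force = 1.28 + 4.57 + 12.72 + 53.76 = 72.33 million (those not working and not actively searching are outside the labor force — including those who want a job but have given up searching).
Civilian working-age population = 143.61 + 72.33 = 215.94 million.
Unemployment rate = 9.25 / 143.61 = 6.44%.
Labor force participation rate = 143.61 / 215.94 = 66.50%.

Unemployment rate ≈ 6.44%; labor force participation rate ≈ 66.50%.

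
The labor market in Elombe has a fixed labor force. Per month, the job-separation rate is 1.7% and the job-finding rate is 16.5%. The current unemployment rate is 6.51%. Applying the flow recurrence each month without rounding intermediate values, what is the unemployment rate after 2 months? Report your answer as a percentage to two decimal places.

Unemployment rate after two months ≈ 7.45%.

With a fixed labor force, u_{t+1} = u_t + s·(1−u_t) − f·u_t = u_t·(1−s−f) + s.
Here 1−s−f = 0.818 and s = 0.017.
u_1 = 0.065100 × 0.818 + 0.017 = 0.070252.
u_2 = 0.070252 × 0.818 + 0.017 = 0.074466.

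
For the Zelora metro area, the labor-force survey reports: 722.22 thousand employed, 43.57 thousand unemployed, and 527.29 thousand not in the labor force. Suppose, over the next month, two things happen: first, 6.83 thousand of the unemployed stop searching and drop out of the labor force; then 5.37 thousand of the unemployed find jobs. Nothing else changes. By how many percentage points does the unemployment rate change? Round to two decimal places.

The unemployment rate changes by −1.56 percentage points.

Initially, labor force = 722.22 + 43.57 = 765.79 thousand, so u = 43.57/765.79 = 5.69%.
After the first change, unemployed and labor force both fall by 6.83 → E = 722.22, U = 36.74, labor force = 758.96 thousand.
After the second change, unemployed falls and employed rises by 5.37; labor force unchanged → E = 727.59, U = 31.37, labor force = 758.96 thousand.
New unemployment rate = 31.37 / 758.96 = 4.13%.
Change = 4.13% − 5.69% = −1.56 percentage points.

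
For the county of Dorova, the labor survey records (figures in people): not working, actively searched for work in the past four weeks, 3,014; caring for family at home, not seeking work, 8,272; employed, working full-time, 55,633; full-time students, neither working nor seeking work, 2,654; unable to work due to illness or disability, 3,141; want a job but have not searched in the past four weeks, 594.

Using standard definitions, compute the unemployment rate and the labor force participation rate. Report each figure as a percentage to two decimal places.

Unemployment rate ≈ 5.14%; labor force participation rate ≈ 80.00%.

Employed = 55,633.
Unemployed = 3,014.
Labor force = 55,633 + 3,014 = 58,647.
Not in labor force = 8,272 + 2,654 + 3,141 + 594 = 14,661 (those not working and not actively searching are outside the labor force — including those who want a job but have given up searching).
Civilian working-age population = 58,647 + 14,661 = 73,308.
Unemployment rate = 3,014 / 58,647 = 5.14%.
Labor force participation rate = 58,647 / 73,308 = 80.00%.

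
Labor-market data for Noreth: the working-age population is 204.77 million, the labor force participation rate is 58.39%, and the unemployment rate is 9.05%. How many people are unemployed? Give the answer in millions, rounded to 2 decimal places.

About 10.82 million are unemployed.

Labor force = 0.5839 × 204.77 = 119.57 million.
Unemployed = 0.0905 × 119.57 ≈ 10.82 million.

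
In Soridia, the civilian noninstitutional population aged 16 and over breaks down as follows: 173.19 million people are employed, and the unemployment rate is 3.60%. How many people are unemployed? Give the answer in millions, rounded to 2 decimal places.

Let U be the number unemployed. The labor force is E + U, and U/(E+U) = 0.0360.
So U = 0.0360 × 173.19 / (1 − 0.0360) = 6.2348 / 0.9640 ≈ 6.47 million.

About 6.47 million are unemployed.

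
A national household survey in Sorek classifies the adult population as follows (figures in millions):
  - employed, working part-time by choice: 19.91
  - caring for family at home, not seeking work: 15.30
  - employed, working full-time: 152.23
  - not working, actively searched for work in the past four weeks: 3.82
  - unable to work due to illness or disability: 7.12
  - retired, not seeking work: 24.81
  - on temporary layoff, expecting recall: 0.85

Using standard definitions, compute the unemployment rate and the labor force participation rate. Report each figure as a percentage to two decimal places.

Employed = 19.91 + 152.23 = 172.14 million.
Unemployed = 3.82 + 0.85 = 4.67 million (jobless and actively searching, or on temporary layoff).
Labor force = 172.14 + 4.67 = 176.81 million.
Not in labor force = 15.30 + 7.12 + 24.81 = 47.23 million (those not working and not actively searching are outside the labor force).
Civilian working-age population = 176.81 + 47.23 = 224.04 million.
Unemployment rate = 4.67 / 176.81 = 2.64%.
Labor force participation rate = 176.81 / 224.04 = 78.92%.

Unemployment rate ≈ 2.64%; labor force participation rate ≈ 78.92%.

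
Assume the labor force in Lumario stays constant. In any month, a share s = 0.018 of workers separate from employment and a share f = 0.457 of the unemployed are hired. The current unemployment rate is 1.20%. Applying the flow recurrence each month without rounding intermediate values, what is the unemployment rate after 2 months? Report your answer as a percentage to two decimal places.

With a fixed labor force, u_{t+1} = u_t + s·(1−u_t) − f·u_t = u_t·(1−s−f) + s.
Here 1−s−f = 0.525 and s = 0.018.
u_1 = 0.012000 × 0.525 + 0.018 = 0.024300.
u_2 = 0.024300 × 0.525 + 0.018 = 0.030758.

Unemployment rate after two months ≈ 3.08%.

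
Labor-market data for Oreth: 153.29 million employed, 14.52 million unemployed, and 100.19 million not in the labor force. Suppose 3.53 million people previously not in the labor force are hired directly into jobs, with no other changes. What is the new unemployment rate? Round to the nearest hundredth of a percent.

New unemployment rate ≈ 8.47%.

Initially, labor force = 153.29 + 14.52 = 167.81 million, so u = 14.52/167.81 = 8.65%.
After the change, employed and labor force both rise by 3.53; unemployed unchanged → E = 156.82, U = 14.52, labor force = 171.34 million.
New unemployment rate = 14.52 / 171.34 = 8.47%.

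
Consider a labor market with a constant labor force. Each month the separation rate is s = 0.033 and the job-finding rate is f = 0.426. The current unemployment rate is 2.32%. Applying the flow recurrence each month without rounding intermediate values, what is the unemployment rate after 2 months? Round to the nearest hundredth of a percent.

With a fixed labor force, u_{t+1} = u_t + s·(1−u_t) − f·u_t = u_t·(1−s−f) + s.
Here 1−s−f = 0.541 and s = 0.033.
u_1 = 0.023200 × 0.541 + 0.033 = 0.045551.
u_2 = 0.045551 × 0.541 + 0.033 = 0.057643.

Unemployment rate after two months ≈ 5.76%.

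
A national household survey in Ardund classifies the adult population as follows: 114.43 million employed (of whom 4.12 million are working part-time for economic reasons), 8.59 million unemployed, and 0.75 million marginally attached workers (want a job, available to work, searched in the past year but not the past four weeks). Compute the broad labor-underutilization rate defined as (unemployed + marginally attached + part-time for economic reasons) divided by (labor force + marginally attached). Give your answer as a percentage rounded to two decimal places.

Labor force = 114.43 + 8.59 = 123.02 million.
Numerator = 8.59 + 0.75 + 4.12 = 13.46 million.
Denominator = 123.02 + 0.75 = 123.77 million.
Broad rate = 13.46 / 123.77 = 10.88%.

Broad underutilization rate ≈ 10.88%.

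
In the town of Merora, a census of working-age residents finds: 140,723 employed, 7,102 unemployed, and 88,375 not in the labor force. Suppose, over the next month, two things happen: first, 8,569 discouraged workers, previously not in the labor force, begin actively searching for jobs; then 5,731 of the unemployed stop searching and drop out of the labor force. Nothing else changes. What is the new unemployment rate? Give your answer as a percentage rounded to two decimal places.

New unemployment rate ≈ 6.60%.

Initially, labor force = 140,723 + 7,102 = 147,825, so u = 7,102/147,825 = 4.80%.
After the first change, unemployed and labor force both rise by 8,569 → E = 140,723, U = 15,671, labor force = 156,394.
After the second change, unemployed and labor force both fall by 5,731 → E = 140,723, U = 9,940, labor force = 150,663.
New unemployment rate = 9,940 / 150,663 = 6.60%.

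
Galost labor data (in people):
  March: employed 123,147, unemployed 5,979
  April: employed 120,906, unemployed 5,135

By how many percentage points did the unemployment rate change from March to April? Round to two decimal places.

March: labor force = 123,147 + 5,979 = 129,126; u = 5,979/129,126 = 4.63%.
April: labor force = 120,906 + 5,135 = 126,041; u = 5,135/126,041 = 4.07%.
Change = 4.07% − 4.63% = −0.56 pp.

The unemployment rate changed by −0.56 percentage points.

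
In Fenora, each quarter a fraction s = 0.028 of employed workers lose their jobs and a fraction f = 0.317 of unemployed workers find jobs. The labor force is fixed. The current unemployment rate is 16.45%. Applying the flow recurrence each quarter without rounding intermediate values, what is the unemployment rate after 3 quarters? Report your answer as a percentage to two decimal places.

Unemployment rate after three quarters ≈ 10.46%.

With a fixed labor force, u_{t+1} = u_t + s·(1−u_t) − f·u_t = u_t·(1−s−f) + s.
Here 1−s−f = 0.655 and s = 0.028.
u_1 = 0.164500 × 0.655 + 0.028 = 0.135748.
u_2 = 0.135748 × 0.655 + 0.028 = 0.116915.
u_3 = 0.116915 × 0.655 + 0.028 = 0.104579.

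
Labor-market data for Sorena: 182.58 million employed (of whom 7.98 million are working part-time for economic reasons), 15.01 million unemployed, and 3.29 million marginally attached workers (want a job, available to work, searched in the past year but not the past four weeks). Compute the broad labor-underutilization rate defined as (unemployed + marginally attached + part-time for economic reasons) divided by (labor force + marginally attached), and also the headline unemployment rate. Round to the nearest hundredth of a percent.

Labor force = 182.58 + 15.01 = 197.59 million.
Numerator = 15.01 + 3.29 + 7.98 = 26.28 million.
Denominator = 197.59 + 3.29 = 200.88 million.
Broad rate = 26.28 / 200.88 = 13.08%.
Headline unemployment rate = 15.01 / 197.59 = 7.60%.

Broad underutilization rate ≈ 13.08%; headline unemployment rate ≈ 7.60%.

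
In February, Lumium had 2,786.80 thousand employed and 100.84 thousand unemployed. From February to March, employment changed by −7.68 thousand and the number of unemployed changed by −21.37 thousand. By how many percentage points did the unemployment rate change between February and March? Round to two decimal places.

The unemployment rate changed by −0.71 percentage points.

February: labor force = 2,786.80 + 100.84 = 2,887.64; u = 100.84/2,887.64 = 3.49%.
March: labor force = 2,779.12 + 79.47 = 2,858.59; u = 79.47/2,858.59 = 2.78%.
Change = 2.78% − 3.49% = −0.71 pp.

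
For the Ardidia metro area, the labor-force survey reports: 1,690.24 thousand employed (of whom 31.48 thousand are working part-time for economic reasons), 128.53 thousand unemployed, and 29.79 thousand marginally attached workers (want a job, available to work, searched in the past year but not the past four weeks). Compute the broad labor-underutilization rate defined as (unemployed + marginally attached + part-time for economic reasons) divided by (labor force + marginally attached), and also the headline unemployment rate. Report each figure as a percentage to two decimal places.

Labor force = 1,690.24 + 128.53 = 1,818.77 thousand.
Numerator = 128.53 + 29.79 + 31.48 = 189.80 thousand.
Denominator = 1,818.77 + 29.79 = 1,848.56 thousand.
Broad rate = 189.80 / 1,848.56 = 10.27%.
Headline unemployment rate = 128.53 / 1,818.77 = 7.07%.

Broad underutilization rate ≈ 10.27%; headline unemployment rate ≈ 7.07%.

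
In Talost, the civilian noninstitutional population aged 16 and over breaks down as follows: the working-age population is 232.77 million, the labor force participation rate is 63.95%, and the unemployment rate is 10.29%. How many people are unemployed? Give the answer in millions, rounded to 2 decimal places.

About 15.32 million are unemployed.

Labor force = 0.6395 × 232.77 = 148.86 million.
Unemployed = 0.1029 × 148.86 ≈ 15.32 million.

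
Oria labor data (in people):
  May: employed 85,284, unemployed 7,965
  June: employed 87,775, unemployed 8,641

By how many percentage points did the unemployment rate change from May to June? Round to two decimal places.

May: labor force = 85,284 + 7,965 = 93,249; u = 7,965/93,249 = 8.54%.
June: labor force = 87,775 + 8,641 = 96,416; u = 8,641/96,416 = 8.96%.
Change = 8.96% − 8.54% = +0.42 pp.

The unemployment rate changed by +0.42 percentage points.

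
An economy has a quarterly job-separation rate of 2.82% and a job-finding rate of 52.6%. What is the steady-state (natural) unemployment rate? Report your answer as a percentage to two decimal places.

At steady state the flows balance: s·E = f·U, so U/(E+U) = s/(s+f).
u* = 2.82 / (2.82 + 52.6) = 2.82 / 55.42 = 5.09%.

Steady-state unemployment rate ≈ 5.09%.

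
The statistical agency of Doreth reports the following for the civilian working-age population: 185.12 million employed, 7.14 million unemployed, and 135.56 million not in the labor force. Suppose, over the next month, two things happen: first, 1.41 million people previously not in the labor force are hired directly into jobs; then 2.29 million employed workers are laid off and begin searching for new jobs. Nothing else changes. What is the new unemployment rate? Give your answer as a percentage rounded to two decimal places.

Initially, labor force = 185.12 + 7.14 = 192.26 million, so u = 7.14/192.26 = 3.71%.
After the first change, employed and labor force both rise by 1.41; unemployed unchanged → E = 186.53, U = 7.14, labor force = 193.67 million.
After the second change, employed falls and unemployed rises by 2.29; labor force unchanged → E = 184.24, U = 9.43, labor force = 193.67 million.
New unemployment rate = 9.43 / 193.67 = 4.87%.

New unemployment rate ≈ 4.87%.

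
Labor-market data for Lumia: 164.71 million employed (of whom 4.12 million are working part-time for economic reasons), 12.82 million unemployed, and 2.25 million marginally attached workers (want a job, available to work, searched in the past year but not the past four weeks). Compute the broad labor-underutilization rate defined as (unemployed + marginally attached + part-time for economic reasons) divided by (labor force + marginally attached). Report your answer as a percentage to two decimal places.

Labor force = 164.71 + 12.82 = 177.53 million.
Numerator = 12.82 + 2.25 + 4.12 = 19.19 million.
Denominator = 177.53 + 2.25 = 179.78 million.
Broad rate = 19.19 / 179.78 = 10.67%.

Broad underutilization rate ≈ 10.67%.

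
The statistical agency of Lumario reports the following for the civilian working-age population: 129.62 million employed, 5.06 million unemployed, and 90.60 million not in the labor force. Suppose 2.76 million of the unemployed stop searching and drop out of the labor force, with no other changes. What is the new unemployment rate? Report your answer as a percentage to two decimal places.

New unemployment rate ≈ 1.74%.

Initially, labor force = 129.62 + 5.06 = 134.68 million, so u = 5.06/134.68 = 3.76%.
After the change, unemployed and labor force both fall by 2.76 → E = 129.62, U = 2.30, labor force = 131.92 million.
New unemployment rate = 2.30 / 131.92 = 1.74%.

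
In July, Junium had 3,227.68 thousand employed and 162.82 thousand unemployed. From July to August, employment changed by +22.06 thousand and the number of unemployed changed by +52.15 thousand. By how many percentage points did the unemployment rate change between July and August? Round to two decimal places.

July: labor force = 3,227.68 + 162.82 = 3,390.50; u = 162.82/3,390.50 = 4.80%.
August: labor force = 3,249.74 + 214.97 = 3,464.71; u = 214.97/3,464.71 = 6.20%.
Change = 6.20% − 4.80% = +1.40 pp.

The unemployment rate changed by +1.40 percentage points.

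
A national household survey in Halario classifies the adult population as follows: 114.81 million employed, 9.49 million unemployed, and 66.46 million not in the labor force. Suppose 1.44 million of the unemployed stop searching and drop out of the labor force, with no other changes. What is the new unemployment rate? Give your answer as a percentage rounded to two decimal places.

New unemployment rate ≈ 6.55%.

Initially, labor force = 114.81 + 9.49 = 124.30 million, so u = 9.49/124.30 = 7.63%.
After the change, unemployed and labor force both fall by 1.44 → E = 114.81, U = 8.05, labor force = 122.86 million.
New unemployment rate = 8.05 / 122.86 = 6.55%.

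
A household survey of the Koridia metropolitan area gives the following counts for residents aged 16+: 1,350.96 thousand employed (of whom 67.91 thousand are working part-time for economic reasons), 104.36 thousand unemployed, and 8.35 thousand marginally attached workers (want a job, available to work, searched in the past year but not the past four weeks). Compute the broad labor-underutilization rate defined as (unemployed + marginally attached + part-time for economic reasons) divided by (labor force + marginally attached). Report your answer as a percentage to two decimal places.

Labor force = 1,350.96 + 104.36 = 1,455.32 thousand.
Numerator = 104.36 + 8.35 + 67.91 = 180.62 thousand.
Denominator = 1,455.32 + 8.35 = 1,463.67 thousand.
Broad rate = 180.62 / 1,463.67 = 12.34%.

Broad underutilization rate ≈ 12.34%.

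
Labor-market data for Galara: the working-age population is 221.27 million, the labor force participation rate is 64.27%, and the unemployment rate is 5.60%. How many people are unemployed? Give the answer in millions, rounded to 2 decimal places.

About 7.96 million are unemployed.

Labor force = 0.6427 × 221.27 = 142.21 million.
Unemployed = 0.0560 × 142.21 ≈ 7.96 million.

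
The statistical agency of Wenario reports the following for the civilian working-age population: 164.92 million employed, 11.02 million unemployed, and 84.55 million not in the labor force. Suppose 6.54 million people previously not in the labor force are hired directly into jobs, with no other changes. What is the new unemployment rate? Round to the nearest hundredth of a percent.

New unemployment rate ≈ 6.04%.

Initially, labor force = 164.92 + 11.02 = 175.94 million, so u = 11.02/175.94 = 6.26%.
After the change, employed and labor force both rise by 6.54; unemployed unchanged → E = 171.46, U = 11.02, labor force = 182.48 million.
New unemployment rate = 11.02 / 182.48 = 6.04%.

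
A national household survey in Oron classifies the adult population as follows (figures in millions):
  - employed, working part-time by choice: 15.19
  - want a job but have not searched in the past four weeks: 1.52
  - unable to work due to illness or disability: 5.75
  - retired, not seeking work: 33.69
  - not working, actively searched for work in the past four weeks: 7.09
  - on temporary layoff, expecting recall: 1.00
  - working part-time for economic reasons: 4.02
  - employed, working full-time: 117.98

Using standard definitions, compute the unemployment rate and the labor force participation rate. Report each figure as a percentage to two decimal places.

Employed = 15.19 + 4.02 + 117.98 = 137.19 million (anyone who worked, including part-time for economic reasons, counts as employed).
Unemployed = 7.09 + 1.00 = 8.09 million (jobless and actively searching, or on temporary layoff).
Labor force = 137.19 + 8.09 = 145.28 million.
Not in labor force = 1.52 + 5.75 + 33.69 = 40.96 million (those not working and not actively searching are outside the labor force — including those who want a job but have given up searching).
Civilian working-age population = 145.28 + 40.96 = 186.24 million.
Unemployment rate = 8.09 / 145.28 = 5.57%.
Labor force participation rate = 145.28 / 186.24 = 78.01%.

Unemployment rate ≈ 5.57%; labor force participation rate ≈ 78.01%.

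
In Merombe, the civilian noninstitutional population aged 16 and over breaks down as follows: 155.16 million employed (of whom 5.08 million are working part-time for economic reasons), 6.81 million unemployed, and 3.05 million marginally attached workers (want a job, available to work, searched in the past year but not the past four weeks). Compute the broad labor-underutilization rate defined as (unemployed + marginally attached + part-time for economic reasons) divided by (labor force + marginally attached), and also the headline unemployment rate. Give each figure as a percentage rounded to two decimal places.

Labor force = 155.16 + 6.81 = 161.97 million.
Numerator = 6.81 + 3.05 + 5.08 = 14.94 million.
Denominator = 161.97 + 3.05 = 165.02 million.
Broad rate = 14.94 / 165.02 = 9.05%.
Headline unemployment rate = 6.81 / 161.97 = 4.20%.

Broad underutilization rate ≈ 9.05%; headline unemployment rate ≈ 4.20%.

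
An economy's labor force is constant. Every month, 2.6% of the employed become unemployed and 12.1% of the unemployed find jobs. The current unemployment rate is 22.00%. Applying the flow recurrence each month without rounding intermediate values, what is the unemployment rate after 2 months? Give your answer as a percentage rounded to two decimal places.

With a fixed labor force, u_{t+1} = u_t + s·(1−u_t) − f·u_t = u_t·(1−s−f) + s.
Here 1−s−f = 0.853 and s = 0.026.
u_1 = 0.220000 × 0.853 + 0.026 = 0.213660.
u_2 = 0.213660 × 0.853 + 0.026 = 0.208252.

Unemployment rate after two months ≈ 20.83%.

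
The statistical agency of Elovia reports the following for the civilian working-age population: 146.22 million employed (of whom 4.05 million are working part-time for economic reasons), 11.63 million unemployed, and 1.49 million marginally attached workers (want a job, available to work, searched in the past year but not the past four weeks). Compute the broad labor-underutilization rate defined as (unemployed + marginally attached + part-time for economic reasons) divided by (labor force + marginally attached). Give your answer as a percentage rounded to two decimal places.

Labor force = 146.22 + 11.63 = 157.85 million.
Numerator = 11.63 + 1.49 + 4.05 = 17.17 million.
Denominator = 157.85 + 1.49 = 159.34 million.
Broad rate = 17.17 / 159.34 = 10.78%.

Broad underutilization rate ≈ 10.78%.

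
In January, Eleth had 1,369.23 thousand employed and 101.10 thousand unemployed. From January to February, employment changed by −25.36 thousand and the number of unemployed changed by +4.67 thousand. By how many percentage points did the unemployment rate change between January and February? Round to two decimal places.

January: labor force = 1,369.23 + 101.10 = 1,470.33; u = 101.10/1,470.33 = 6.88%.
February: labor force = 1,343.87 + 105.77 = 1,449.64; u = 105.77/1,449.64 = 7.30%.
Change = 7.30% − 6.88% = +0.42 pp.

The unemployment rate changed by +0.42 percentage points.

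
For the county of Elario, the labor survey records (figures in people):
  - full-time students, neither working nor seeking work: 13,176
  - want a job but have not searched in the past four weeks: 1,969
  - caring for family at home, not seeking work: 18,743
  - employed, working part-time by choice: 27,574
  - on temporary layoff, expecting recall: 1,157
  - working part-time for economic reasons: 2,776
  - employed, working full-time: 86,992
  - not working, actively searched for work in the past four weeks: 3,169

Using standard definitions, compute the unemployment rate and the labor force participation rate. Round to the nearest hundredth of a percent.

Employed = 27,574 + 2,776 + 86,992 = 117,342 (anyone who worked, including part-time for economic reasons, counts as employed).
Unemployed = 1,157 + 3,169 = 4,326 (jobless and actively searching, or on temporary layoff).
Labor force = 117,342 + 4,326 = 121,668.
Not in labor force = 13,176 + 1,969 + 18,743 = 33,888 (those not working and not actively searching are outside the labor force — including those who want a job but have given up searching).
Civilian working-age population = 121,668 + 33,888 = 155,556.
Unemployment rate = 4,326 / 121,668 = 3.56%.
Labor force participation rate = 121,668 / 155,556 = 78.21%.

Unemployment rate ≈ 3.56%; labor force participation rate ≈ 78.21%.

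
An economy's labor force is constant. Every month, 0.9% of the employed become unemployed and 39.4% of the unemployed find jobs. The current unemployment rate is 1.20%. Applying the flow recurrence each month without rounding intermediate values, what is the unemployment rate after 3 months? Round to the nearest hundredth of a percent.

With a fixed labor force, u_{t+1} = u_t + s·(1−u_t) − f·u_t = u_t·(1−s−f) + s.
Here 1−s−f = 0.597 and s = 0.009.
u_1 = 0.012000 × 0.597 + 0.009 = 0.016164.
u_2 = 0.016164 × 0.597 + 0.009 = 0.018650.
u_3 = 0.018650 × 0.597 + 0.009 = 0.020134.

Unemployment rate after three months ≈ 2.01%.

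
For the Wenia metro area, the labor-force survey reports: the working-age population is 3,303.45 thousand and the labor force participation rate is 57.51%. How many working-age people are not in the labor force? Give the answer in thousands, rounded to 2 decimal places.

About 1,403.64 thousand are not in the labor force.

Share not in the labor force = 1 − 0.5751 = 0.4249.
Not in labor force = 0.4249 × 3,303.45 ≈ 1,403.64 thousand.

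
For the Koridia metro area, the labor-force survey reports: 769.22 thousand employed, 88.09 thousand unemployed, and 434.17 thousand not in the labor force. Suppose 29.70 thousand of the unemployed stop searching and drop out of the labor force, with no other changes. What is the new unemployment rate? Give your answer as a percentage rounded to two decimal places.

Initially, labor force = 769.22 + 88.09 = 857.31 thousand, so u = 88.09/857.31 = 10.28%.
After the change, unemployed and labor force both fall by 29.70 → E = 769.22, U = 58.39, labor force = 827.61 thousand.
New unemployment rate = 58.39 / 827.61 = 7.06%.

New unemployment rate ≈ 7.06%.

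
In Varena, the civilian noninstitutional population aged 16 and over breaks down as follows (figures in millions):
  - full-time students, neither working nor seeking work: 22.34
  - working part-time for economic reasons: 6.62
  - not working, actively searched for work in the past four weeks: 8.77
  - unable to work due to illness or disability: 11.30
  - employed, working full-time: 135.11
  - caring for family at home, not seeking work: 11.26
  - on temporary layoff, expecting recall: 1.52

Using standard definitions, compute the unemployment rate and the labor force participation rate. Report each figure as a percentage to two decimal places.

Employed = 6.62 + 135.11 = 141.73 million (anyone who worked, including part-time for economic reasons, counts as employed).
Unemployed = 8.77 + 1.52 = 10.29 million (jobless and actively searching, or on temporary layoff).
Labor force = 141.73 + 10.29 = 152.02 million.
Not in labor force = 22.34 + 11.30 + 11.26 = 44.90 million (those not working and not actively searching are outside the labor force).
Civilian working-age population = 152.02 + 44.90 = 196.92 million.
Unemployment rate = 10.29 / 152.02 = 6.77%.
Labor force participation rate = 152.02 / 196.92 = 77.20%.

Unemployment rate ≈ 6.77%; labor force participation rate ≈ 77.20%.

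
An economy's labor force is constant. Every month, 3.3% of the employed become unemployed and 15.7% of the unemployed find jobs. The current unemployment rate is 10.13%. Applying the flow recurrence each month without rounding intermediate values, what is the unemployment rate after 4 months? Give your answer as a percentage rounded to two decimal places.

With a fixed labor force, u_{t+1} = u_t + s·(1−u_t) − f·u_t = u_t·(1−s−f) + s.
Here 1−s−f = 0.810 and s = 0.033.
u_1 = 0.101300 × 0.810 + 0.033 = 0.115053.
u_2 = 0.115053 × 0.810 + 0.033 = 0.126193.
u_3 = 0.126193 × 0.810 + 0.033 = 0.135216.
u_4 = 0.135216 × 0.810 + 0.033 = 0.142525.

Unemployment rate after four months ≈ 14.25%.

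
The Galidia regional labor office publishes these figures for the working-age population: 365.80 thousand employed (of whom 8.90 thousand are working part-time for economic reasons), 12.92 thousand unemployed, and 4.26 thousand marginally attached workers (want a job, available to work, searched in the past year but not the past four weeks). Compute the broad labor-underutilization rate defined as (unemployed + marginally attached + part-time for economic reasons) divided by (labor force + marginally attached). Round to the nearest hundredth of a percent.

Broad underutilization rate ≈ 6.81%.

Labor force = 365.80 + 12.92 = 378.72 thousand.
Numerator = 12.92 + 4.26 + 8.90 = 26.08 thousand.
Denominator = 378.72 + 4.26 = 382.98 thousand.
Broad rate = 26.08 / 382.98 = 6.81%.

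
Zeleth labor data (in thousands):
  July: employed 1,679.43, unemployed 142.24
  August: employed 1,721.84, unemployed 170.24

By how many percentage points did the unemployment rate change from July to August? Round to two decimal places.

July: labor force = 1,679.43 + 142.24 = 1,821.67; u = 142.24/1,821.67 = 7.81%.
August: labor force = 1,721.84 + 170.24 = 1,892.08; u = 170.24/1,892.08 = 9.00%.
Change = 9.00% − 7.81% = +1.19 pp.

The unemployment rate changed by +1.19 percentage points.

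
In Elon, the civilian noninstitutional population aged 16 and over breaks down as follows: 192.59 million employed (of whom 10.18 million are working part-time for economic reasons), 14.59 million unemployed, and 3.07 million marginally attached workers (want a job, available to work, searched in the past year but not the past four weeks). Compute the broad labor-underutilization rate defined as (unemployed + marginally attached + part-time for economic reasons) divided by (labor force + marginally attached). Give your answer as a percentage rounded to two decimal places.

Labor force = 192.59 + 14.59 = 207.18 million.
Numerator = 14.59 + 3.07 + 10.18 = 27.84 million.
Denominator = 207.18 + 3.07 = 210.25 million.
Broad rate = 27.84 / 210.25 = 13.24%.

Broad underutilization rate ≈ 13.24%.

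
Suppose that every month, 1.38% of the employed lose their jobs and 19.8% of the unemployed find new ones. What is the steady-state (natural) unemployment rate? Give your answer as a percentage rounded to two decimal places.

Steady-state unemployment rate ≈ 6.52%.

At steady state the flows balance: s·E = f·U, so U/(E+U) = s/(s+f).
u* = 1.38 / (1.38 + 19.8) = 1.38 / 21.18 = 6.52%.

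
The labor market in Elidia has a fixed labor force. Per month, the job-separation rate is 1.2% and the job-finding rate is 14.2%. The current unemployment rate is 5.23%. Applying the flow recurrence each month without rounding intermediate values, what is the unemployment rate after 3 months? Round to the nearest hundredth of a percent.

With a fixed labor force, u_{t+1} = u_t + s·(1−u_t) − f·u_t = u_t·(1−s−f) + s.
Here 1−s−f = 0.846 and s = 0.012.
u_1 = 0.052300 × 0.846 + 0.012 = 0.056246.
u_2 = 0.056246 × 0.846 + 0.012 = 0.059584.
u_3 = 0.059584 × 0.846 + 0.012 = 0.062408.

Unemployment rate after three months ≈ 6.24%.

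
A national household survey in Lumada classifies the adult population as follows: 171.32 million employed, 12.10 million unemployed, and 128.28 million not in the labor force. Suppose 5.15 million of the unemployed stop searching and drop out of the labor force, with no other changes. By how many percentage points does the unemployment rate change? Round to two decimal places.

Initially, labor force = 171.32 + 12.10 = 183.42 million, so u = 12.10/183.42 = 6.60%.
After the change, unemployed and labor force both fall by 5.15 → E = 171.32, U = 6.95, labor force = 178.27 million.
New unemployment rate = 6.95 / 178.27 = 3.90%.
Change = 3.90% − 6.60% = −2.70 percentage points.

The unemployment rate changes by −2.70 percentage points.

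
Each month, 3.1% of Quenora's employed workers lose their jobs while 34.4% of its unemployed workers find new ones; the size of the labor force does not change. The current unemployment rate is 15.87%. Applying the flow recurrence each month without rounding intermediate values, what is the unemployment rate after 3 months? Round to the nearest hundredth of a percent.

With a fixed labor force, u_{t+1} = u_t + s·(1−u_t) − f·u_t = u_t·(1−s−f) + s.
Here 1−s−f = 0.625 and s = 0.031.
u_1 = 0.158700 × 0.625 + 0.031 = 0.130188.
u_2 = 0.130188 × 0.625 + 0.031 = 0.112367.
u_3 = 0.112367 × 0.625 + 0.031 = 0.101229.

Unemployment rate after three months ≈ 10.12%.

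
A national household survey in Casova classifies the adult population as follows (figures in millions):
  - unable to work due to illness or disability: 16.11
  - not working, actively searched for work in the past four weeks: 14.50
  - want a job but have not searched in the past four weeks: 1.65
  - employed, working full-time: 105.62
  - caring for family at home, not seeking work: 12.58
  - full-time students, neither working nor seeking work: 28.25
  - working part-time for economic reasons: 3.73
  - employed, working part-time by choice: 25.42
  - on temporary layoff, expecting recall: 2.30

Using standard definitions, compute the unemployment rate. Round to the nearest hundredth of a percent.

Unemployment rate ≈ 11.08%.

Employed = 105.62 + 3.73 + 25.42 = 134.77 million (anyone who worked, including part-time for economic reasons, counts as employed).
Unemployed = 14.50 + 2.30 = 16.80 million (jobless and actively searching, or on temporary layoff).
Labor force = 134.77 + 16.80 = 151.57 million.
Unemployment rate = 16.80 / 151.57 = 11.08%.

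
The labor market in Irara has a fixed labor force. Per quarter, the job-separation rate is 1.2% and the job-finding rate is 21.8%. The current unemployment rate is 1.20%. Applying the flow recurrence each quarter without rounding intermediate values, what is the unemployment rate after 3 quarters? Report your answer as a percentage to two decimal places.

Unemployment rate after three quarters ≈ 3.38%.

With a fixed labor force, u_{t+1} = u_t + s·(1−u_t) − f·u_t = u_t·(1−s−f) + s.
Here 1−s−f = 0.770 and s = 0.012.
u_1 = 0.012000 × 0.770 + 0.012 = 0.021240.
u_2 = 0.021240 × 0.770 + 0.012 = 0.028355.
u_3 = 0.028355 × 0.770 + 0.012 = 0.033833.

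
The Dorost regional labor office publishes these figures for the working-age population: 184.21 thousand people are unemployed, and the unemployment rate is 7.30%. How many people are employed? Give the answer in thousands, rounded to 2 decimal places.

Labor force = U / u = 184.21 / 0.0730 ≈ 2,523.42 thousand.
Employed = labor force − unemployed = 2,523.42 − 184.21 = 2,339.21 thousand.

About 2,339.21 thousand are employed.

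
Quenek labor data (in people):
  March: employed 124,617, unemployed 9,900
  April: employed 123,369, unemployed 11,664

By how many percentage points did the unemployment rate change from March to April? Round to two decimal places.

March: labor force = 124,617 + 9,900 = 134,517; u = 9,900/134,517 = 7.36%.
April: labor force = 123,369 + 11,664 = 135,033; u = 11,664/135,033 = 8.64%.
Change = 8.64% − 7.36% = +1.28 pp.

The unemployment rate changed by +1.28 percentage points.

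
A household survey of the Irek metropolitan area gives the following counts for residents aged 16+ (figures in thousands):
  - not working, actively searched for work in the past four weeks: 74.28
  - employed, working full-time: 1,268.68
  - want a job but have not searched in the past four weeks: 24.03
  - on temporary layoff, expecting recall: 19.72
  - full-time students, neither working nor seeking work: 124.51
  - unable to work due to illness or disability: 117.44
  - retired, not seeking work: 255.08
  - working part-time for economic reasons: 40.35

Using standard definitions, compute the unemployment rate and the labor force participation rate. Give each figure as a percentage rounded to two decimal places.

Employed = 1,268.68 + 40.35 = 1,309.03 thousand (anyone who worked, including part-time for economic reasons, counts as employed).
Unemployed = 74.28 + 19.72 = 94.00 thousand (jobless and actively searching, or on temporary layoff).
Labor force = 1,309.03 + 94.00 = 1,403.03 thousand.
Not in labor force = 24.03 + 124.51 + 117.44 + 255.08 = 521.06 thousand (those not working and not actively searching are outside the labor force — including those who want a job but have given up searching).
Civilian working-age population = 1,403.03 + 521.06 = 1,924.09 thousand.
Unemployment rate = 94.00 / 1,403.03 = 6.70%.
Labor force participation rate = 1,403.03 / 1,924.09 = 72.92%.

Unemployment rate ≈ 6.70%; labor force participation rate ≈ 72.92%.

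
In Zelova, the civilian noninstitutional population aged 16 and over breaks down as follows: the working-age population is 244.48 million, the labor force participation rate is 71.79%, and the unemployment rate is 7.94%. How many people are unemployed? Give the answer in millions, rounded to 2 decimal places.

Labor force = 0.7179 × 244.48 = 175.51 million.
Unemployed = 0.0794 × 175.51 ≈ 13.94 million.

About 13.94 million are unemployed.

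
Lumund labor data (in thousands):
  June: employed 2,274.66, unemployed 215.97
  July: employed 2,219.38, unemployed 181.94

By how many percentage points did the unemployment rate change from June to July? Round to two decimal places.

The unemployment rate changed by −1.09 percentage points.

June: labor force = 2,274.66 + 215.97 = 2,490.63; u = 215.97/2,490.63 = 8.67%.
July: labor force = 2,219.38 + 181.94 = 2,401.32; u = 181.94/2,401.32 = 7.58%.
Change = 7.58% − 8.67% = −1.09 pp.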